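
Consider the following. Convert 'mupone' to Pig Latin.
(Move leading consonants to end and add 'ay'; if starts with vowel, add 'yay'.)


'mupone': move consonant cluster 'm' to end and add 'ay': 'uponemay'.

uponemay


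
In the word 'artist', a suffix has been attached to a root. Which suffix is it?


The word 'artist' = 'art' (root) + '-ist' (suffix). The suffix is '-ist'.

ist


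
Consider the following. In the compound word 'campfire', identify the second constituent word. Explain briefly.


Split 'campfire' into 'camp' + 'fire'. The second part is 'fire'.

fire


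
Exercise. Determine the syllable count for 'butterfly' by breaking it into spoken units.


Break 'butterfly' into syllables: but-ter-fly -> but | ter | fly = 3 syllables

3 syllables


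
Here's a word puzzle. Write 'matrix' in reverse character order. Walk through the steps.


Reverse 'matrix' character by character: 'xirtam'.

xirtam


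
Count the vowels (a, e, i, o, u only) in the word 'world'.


Vowels in 'world': o = 1 vowels.

1


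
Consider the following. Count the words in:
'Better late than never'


Split into words: Better | late | than | never = 4 words.

4


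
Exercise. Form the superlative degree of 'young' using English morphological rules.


Apply superlative formation (add -est): 'young' -> 'youngest'.

youngest


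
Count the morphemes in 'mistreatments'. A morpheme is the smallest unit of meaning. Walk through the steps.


Decomposition: mis- (prefix) + treat (root) + -ment (suffix) + -s (plural) = 4 morpheme(s)

4 morphemes


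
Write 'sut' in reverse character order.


Reverse 'sut' character by character: 'tus'.

tus


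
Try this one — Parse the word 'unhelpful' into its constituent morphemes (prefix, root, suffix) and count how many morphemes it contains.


Step 1: Identify prefix: 'un' (meaning: not/reverse)
Step 2: Identify root: 'help'
Step 3: Identify suffix(es): 'ful'
Decomposition: un- (prefix: not/reverse) + help (root) + -ful (suffix: full of)
Total morphemes: 3

3 morphemes (un- (prefix: not/reverse) + help (root) + -ful (suffix: full of))


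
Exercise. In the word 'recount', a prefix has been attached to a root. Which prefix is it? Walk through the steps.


The word 'recount' = 're' (prefix) + 'count' (root). The prefix is 're'.

re


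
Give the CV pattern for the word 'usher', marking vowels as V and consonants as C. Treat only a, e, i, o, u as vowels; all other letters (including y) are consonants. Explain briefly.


Letter mapping: u = V, s = C, h = C, e = V, r = C.

VCCVC


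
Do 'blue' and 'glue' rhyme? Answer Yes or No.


Rime (stressed vowel + following sounds) of 'blue': -ue = /uː/
Rime of 'glue': -ue = /uː/
/uː/ and /uː/ are the same ending sound, so the words rhyme.

Yes


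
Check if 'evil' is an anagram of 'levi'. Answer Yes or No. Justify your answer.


Sorted letters of 'evil': 'eilv'
Sorted letters of 'levi': 'eilv'
They match.

Yes


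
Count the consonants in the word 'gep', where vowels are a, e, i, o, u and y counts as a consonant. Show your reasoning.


Consonants in 'gep': g, p = 2 consonants.

2


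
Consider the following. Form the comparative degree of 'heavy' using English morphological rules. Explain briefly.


Apply comparative formation (consonant + y: change y to i, add -er): 'heavy' -> 'heavier'.

heavier


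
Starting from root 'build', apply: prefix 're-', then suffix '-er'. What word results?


Step 1: Add prefix 're-' to 'build' = 'rebuild'
Step 2: Add suffix '-er' to 'rebuild' = 'rebuilder'

rebuilder


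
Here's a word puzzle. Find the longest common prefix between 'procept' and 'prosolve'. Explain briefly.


Compare from the start: 3 characters match: 'pro'. Mismatch at position 4: 'c' vs 's'.

pro


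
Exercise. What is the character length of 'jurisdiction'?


Spell out 'jurisdiction' and number each letter: j(1), u(2), r(3), i(4), s(5), d(6), i(7), c(8), t(9), i(10), o(11), n(12). Total: 12 letters.

12


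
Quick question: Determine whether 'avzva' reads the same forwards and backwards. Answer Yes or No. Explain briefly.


Forward: 'avzva'
Reversed: 'avzva'
They are identical.

Yes


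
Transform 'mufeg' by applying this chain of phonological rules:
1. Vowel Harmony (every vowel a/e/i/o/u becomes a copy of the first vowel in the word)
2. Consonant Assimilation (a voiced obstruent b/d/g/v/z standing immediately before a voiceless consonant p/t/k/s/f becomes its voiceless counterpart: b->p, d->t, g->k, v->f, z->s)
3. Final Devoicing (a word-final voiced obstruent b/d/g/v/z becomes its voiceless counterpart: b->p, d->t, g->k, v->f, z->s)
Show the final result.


Starting form: 'mufeg'
Rule 1: Vowel Harmony: all vowels become 'u' (matching first vowel). 'mufeg' -> 'mufug'
Rule 2: Consonant Assimilation: no voiced obstruent (b/d/g/v/z) stands immediately before a voiceless consonant (p/t/k/s/f). No change.
Rule 3: Final Devoicing: word-final voiced obstruent 'g' becomes voiceless 'k'. 'mufug' -> 'mufuk'
Final form: 'mufuk'

mufuk


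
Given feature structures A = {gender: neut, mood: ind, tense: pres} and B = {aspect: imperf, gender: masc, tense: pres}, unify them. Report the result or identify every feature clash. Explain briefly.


Compare features:
aspect: A=_ vs B=imperf -> unified: imperf
gender: A=neut vs B=masc -> CLASH
mood: A=ind vs B=_ -> unified: ind
tense: A=pres vs B=pres -> unified: pres
Clash detected on feature 'gender' (neut vs masc); unification fails.

CLASH on 'gender' (neut vs masc)


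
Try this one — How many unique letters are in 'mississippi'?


Unique letters in 'mississippi': {i, m, p, s} = 4 distinct letters.

4


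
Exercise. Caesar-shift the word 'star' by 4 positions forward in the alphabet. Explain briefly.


Shift each letter by 4: s -> w, t -> x, a -> e, r -> v. Result: 'wxev'.

wxev


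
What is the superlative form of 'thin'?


Apply superlative formation (double final consonant, add -est): 'thin' -> 'thinnest'.

thinnest


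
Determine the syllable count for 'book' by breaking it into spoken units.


Break 'book' into syllables: book -> book = 1 syllable

1 syllable


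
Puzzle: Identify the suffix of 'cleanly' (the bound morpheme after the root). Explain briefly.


The word 'cleanly' = 'clean' (root) + '-ly' (suffix). The suffix is '-ly'.

ly


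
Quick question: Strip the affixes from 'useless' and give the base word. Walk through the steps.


Remove suffix '-less' from 'useless' to get root 'use'.

use


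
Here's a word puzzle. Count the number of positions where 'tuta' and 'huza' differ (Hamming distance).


Alignment:
Position 1: 't' vs 'h' = DIFFER
Position 2: 'u' vs 'u' = match
Position 3: 't' vs 'z' = DIFFER
Position 4: 'a' vs 'a' = match
Total differences: 2

2


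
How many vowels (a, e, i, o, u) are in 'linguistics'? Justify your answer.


Vowels in 'linguistics': i, u, i, i = 4 vowels.

4


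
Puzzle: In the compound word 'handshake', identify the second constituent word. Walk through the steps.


Split 'handshake' into 'hand' + 'shake'. The second part is 'shake'.

shake


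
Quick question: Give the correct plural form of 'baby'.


Apply rule: Change -y to -ies (consonant + y). 'baby' becomes 'babies'.

babies


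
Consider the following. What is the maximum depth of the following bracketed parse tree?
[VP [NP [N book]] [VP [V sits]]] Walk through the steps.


Count bracket nesting levels:
'[' at pos 0: depth = 1
'[' at pos 4: depth = 2
'[' at pos 8: depth = 3
'[' at pos 18: depth = 2
'[' at pos 22: depth = 3
Maximum depth reached: 3

3


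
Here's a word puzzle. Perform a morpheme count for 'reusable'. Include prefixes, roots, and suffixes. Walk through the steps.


Decomposition: re- (prefix) + use (root) + -able (suffix) = 3 morpheme(s)

3 morphemes


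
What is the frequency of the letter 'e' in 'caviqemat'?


Letter 'e' in 'caviqemat': found at position(s) 6 = 1 occurrence(s).

1


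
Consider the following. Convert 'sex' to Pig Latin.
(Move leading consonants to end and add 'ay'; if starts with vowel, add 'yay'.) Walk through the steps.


'sex': move consonant cluster 's' to end and add 'ay': 'exsay'.

exsay


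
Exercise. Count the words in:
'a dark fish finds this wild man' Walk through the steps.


Split into words: a | dark | fish | finds | this | wild | man = 7 words.

7


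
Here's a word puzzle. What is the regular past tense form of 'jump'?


Apply rule: Add -ed. 'jump' becomes 'jumped'.

jumped


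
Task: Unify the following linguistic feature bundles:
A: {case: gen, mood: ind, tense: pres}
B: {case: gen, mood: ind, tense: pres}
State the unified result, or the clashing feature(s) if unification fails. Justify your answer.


Compare features:
case: A=gen vs B=gen -> unified: gen
mood: A=ind vs B=ind -> unified: ind
tense: A=pres vs B=pres -> unified: pres
No clashes found.

Unified: {case: gen, mood: ind, tense: pres}


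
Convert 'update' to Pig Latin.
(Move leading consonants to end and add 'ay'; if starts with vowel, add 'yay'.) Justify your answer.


'update' starts with a vowel, so add 'yay': 'updateyay'.

updateyay


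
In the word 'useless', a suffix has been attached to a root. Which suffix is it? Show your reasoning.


The word 'useless' = 'use' (root) + '-less' (suffix). The suffix is '-less'.

less


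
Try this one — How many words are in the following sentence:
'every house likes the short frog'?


Split into words: every | house | likes | the | short | frog = 6 words.

6


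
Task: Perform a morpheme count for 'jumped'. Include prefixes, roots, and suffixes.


Decomposition: jump (root) + -ed (suffix) = 2 morpheme(s)

2 morphemes


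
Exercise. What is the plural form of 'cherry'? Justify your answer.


Apply rule: Change -y to -ies (consonant + y). 'cherry' becomes 'cherries'.

cherries


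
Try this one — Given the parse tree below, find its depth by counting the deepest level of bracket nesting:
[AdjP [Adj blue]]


Count bracket nesting levels:
'[' at pos 0: depth = 1
'[' at pos 6: depth = 2
Maximum depth reached: 2

2


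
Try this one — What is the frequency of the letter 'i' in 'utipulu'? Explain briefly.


Letter 'i' in 'utipulu': found at position(s) 3 = 1 occurrence(s).

1


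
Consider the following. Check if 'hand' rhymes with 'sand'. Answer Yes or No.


Rime (stressed vowel + following sounds) of 'hand': -and = /ænd/
Rime of 'sand': -and = /ænd/
/ænd/ and /ænd/ are the same ending sound, so the words rhyme.

Yes


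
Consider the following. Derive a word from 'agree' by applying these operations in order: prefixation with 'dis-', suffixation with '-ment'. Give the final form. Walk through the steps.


Step 1: Add prefix 'dis-' to 'agree' = 'disagree'
Step 2: Add suffix '-ment' to 'disagree' = 'disagreement'

disagreement


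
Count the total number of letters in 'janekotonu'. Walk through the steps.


Spell out 'janekotonu' and number each letter: j(1), a(2), n(3), e(4), k(5), o(6), t(7), o(8), n(9), u(10). Total: 10 letters.

10


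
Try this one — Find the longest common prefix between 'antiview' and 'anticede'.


Compare from the start: 4 characters match: 'anti'. Mismatch at position 5: 'v' vs 'c'.

anti


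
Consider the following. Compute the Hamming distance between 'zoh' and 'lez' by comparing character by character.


Alignment:
Position 1: 'z' vs 'l' = DIFFER
Position 2: 'o' vs 'e' = DIFFER
Position 3: 'h' vs 'z' = DIFFER
Total differences: 3

3


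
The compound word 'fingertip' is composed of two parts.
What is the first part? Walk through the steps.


Split 'fingertip' into 'finger' + 'tip'. The first part is 'finger'.

finger


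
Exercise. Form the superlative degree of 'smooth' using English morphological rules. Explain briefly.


Apply superlative formation (add -est): 'smooth' -> 'smoothest'.

smoothest


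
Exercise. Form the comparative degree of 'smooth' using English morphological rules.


Apply comparative formation (add -er): 'smooth' -> 'smoother'.

smoother


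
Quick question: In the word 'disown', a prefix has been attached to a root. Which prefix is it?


The word 'disown' = 'dis' (prefix) + 'own' (root). The prefix is 'dis'.

dis


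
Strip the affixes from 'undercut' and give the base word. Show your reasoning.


Remove prefix 'under' from 'undercut' to get root 'cut'.

cut


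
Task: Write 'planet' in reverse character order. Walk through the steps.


Reverse 'planet' character by character: 'tenalp'.

tenalp


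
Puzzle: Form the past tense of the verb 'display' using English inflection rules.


Apply rule: Add -ed. 'display' becomes 'displayed'.

displayed


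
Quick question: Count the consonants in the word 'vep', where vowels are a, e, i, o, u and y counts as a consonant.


Consonants in 'vep': v, p = 2 consonants.

2


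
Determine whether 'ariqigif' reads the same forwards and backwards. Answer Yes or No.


Forward: 'ariqigif'
Reversed: 'figiqira'
They differ.

No


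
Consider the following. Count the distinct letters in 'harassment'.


Unique letters in 'harassment': {a, e, h, m, n, r, s, t} = 8 distinct letters.

8


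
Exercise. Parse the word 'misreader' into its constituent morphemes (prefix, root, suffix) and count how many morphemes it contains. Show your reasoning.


Step 1: Identify prefix: 'mis' (meaning: wrongly)
Step 2: Identify root: 'read'
Step 3: Identify suffix(es): 'er'
Decomposition: mis- (prefix: wrongly) + read (root) + -er (suffix: one who)
Total morphemes: 3

3 morphemes (mis- (prefix: wrongly) + read (root) + -er (suffix: one who))


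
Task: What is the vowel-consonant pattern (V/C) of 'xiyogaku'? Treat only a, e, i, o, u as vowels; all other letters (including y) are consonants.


Letter mapping: x = C, i = V, y = C, o = V, g = C, a = V, k = C, u = V.

CVCVCVCV


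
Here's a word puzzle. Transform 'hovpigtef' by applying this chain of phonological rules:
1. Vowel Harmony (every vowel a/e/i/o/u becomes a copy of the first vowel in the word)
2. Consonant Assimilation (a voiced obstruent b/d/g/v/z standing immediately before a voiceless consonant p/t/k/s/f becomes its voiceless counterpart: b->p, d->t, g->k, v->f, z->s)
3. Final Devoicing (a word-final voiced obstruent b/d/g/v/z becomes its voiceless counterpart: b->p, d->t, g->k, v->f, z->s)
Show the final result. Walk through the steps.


Starting form: 'hovpigtef'
Rule 1: Vowel Harmony: all vowels become 'o' (matching first vowel). 'hovpigtef' -> 'hovpogtof'
Rule 2: Consonant Assimilation: voiced obstruent before voiceless consonant becomes voiceless ('vp' -> 'fp', 'gt' -> 'kt'). 'hovpogtof' -> 'hofpoktof'
Rule 3: Final Devoicing: final consonant 'f' is not one of the voiced obstruents b/d/g/v/z. No change.
Final form: 'hofpoktof'

hofpoktof


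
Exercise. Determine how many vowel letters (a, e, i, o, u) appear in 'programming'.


Vowels in 'programming': o, a, i = 3 vowels.

3


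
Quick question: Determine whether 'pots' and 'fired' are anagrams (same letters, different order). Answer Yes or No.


Sorted letters of 'pots': 'opst'
Sorted letters of 'fired': 'defir'
They do not match.

No


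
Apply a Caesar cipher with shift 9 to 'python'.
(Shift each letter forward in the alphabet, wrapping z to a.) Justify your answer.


Shift each letter by 9: p -> y, y -> h, t -> c, h -> q, o -> x, n -> w. Result: 'yhcqxw'.

yhcqxw


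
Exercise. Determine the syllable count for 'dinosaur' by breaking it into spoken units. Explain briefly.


Break 'dinosaur' into syllables: di-no-saur -> di | no | saur = 3 syllables

3 syllables


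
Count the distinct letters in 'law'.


Unique letters in 'law': {a, l, w} = 3 distinct letters.

3


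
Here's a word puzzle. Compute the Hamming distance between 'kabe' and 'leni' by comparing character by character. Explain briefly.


Alignment:
Position 1: 'k' vs 'l' = DIFFER
Position 2: 'a' vs 'e' = DIFFER
Position 3: 'b' vs 'n' = DIFFER
Position 4: 'e' vs 'i' = DIFFER
Total differences: 4

4


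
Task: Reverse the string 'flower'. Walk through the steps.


Reverse 'flower' character by character: 'rewolf'.

rewolf


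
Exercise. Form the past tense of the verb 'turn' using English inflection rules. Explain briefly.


Apply rule: Add -ed. 'turn' becomes 'turned'.

turned


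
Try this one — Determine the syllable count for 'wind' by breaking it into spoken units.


Break 'wind' into syllables: wind -> wind = 1 syllable

1 syllable


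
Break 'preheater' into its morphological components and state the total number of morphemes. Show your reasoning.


Step 1: Identify prefix: 'pre' (meaning: before)
Step 2: Identify root: 'heat'
Step 3: Identify suffix(es): 'er'
Decomposition: pre- (prefix: before) + heat (root) + -er (suffix: one who)
Total morphemes: 3

3 morphemes (pre- (prefix: before) + heat (root) + -er (suffix: one who))


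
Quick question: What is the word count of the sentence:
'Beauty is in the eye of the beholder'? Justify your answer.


Split into words: Beauty | is | in | the | eye | of | the | beholder = 8 words.

8


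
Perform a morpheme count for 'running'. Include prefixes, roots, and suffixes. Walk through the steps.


Decomposition: run (root) + -ing (suffix) = 2 morpheme(s)

2 morphemes


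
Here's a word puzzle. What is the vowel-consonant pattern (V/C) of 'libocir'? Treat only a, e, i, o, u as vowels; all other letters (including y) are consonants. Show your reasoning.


Letter mapping: l = C, i = V, b = C, o = V, c = C, i = V, r = C.

CVCVCVC


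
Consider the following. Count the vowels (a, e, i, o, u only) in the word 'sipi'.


Vowels in 'sipi': i, i = 2 vowels.

2


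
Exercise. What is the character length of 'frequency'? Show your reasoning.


Spell out 'frequency' and number each letter: f(1), r(2), e(3), q(4), u(5), e(6), n(7), c(8), y(9). Total: 9 letters.

9


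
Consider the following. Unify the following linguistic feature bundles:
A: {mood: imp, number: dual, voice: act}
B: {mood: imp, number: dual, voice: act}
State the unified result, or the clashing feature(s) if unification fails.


Compare features:
mood: A=imp vs B=imp -> unified: imp
number: A=dual vs B=dual -> unified: dual
voice: A=act vs B=act -> unified: act
No clashes found.

Unified: {mood: imp, number: dual, voice: act}


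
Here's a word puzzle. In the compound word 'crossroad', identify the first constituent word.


Split 'crossroad' into 'cross' + 'road'. The first part is 'cross'.

cross


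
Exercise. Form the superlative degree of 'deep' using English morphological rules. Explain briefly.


Apply superlative formation (add -est): 'deep' -> 'deepest'.

deepest


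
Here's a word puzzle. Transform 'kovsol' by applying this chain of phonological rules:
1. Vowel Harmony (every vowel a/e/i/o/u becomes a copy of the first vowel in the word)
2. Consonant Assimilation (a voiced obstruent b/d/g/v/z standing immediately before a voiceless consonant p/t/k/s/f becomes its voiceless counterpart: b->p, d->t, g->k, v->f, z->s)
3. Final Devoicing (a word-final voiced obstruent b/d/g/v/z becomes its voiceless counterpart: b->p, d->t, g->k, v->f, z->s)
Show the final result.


Starting form: 'kovsol'
Rule 1: Vowel Harmony: all vowels already match. No change.
Rule 2: Consonant Assimilation: voiced obstruent before voiceless consonant becomes voiceless ('vs' -> 'fs'). 'kovsol' -> 'kofsol'
Rule 3: Final Devoicing: final consonant 'l' is not one of the voiced obstruents b/d/g/v/z. No change.
Final form: 'kofsol'

kofsol


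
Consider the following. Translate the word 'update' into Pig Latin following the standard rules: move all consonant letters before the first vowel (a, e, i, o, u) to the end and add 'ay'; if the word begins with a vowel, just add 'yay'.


'update' starts with a vowel, so add 'yay': 'updateyay'.

updateyay


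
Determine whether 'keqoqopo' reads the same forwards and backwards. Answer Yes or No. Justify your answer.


Forward: 'keqoqopo'
Reversed: 'opoqoqek'
They differ.

No


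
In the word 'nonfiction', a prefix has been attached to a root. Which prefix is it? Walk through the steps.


The word 'nonfiction' = 'non' (prefix) + 'fiction' (root). The prefix is 'non'.

non


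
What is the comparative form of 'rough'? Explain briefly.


Apply comparative formation (add -er): 'rough' -> 'rougher'.

rougher


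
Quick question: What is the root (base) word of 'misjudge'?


Remove prefix 'mis' from 'misjudge' to get root 'judge'.

judge


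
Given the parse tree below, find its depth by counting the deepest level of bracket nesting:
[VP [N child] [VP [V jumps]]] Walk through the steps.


Count bracket nesting levels:
'[' at pos 0: depth = 1
'[' at pos 4: depth = 2
'[' at pos 14: depth = 2
'[' at pos 18: depth = 3
Maximum depth reached: 3

3


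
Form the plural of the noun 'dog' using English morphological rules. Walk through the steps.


Apply rule: Add -s. 'dog' becomes 'dogs'.

dogs


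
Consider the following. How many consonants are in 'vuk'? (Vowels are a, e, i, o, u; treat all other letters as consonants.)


Consonants in 'vuk': v, k = 2 consonants.

2


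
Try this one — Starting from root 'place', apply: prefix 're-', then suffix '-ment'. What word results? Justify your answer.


Step 1: Add prefix 're-' to 'place' = 'replace'
Step 2: Add suffix '-ment' to 'replace' = 'replacement'

replacement


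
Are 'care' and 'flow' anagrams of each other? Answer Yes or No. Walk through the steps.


Sorted letters of 'care': 'acer'
Sorted letters of 'flow': 'flow'
They do not match.

No


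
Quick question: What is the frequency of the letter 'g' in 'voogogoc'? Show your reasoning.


Letter 'g' in 'voogogoc': found at position(s) 4, 6 = 2 occurrence(s).

2


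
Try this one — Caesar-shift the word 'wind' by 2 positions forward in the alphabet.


Shift each letter by 2: w -> y, i -> k, n -> p, d -> f. Result: 'ykpf'.

ykpf


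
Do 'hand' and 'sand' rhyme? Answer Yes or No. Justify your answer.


Rime (stressed vowel + following sounds) of 'hand': -and = /ænd/
Rime of 'sand': -and = /ænd/
/ænd/ and /ænd/ are the same ending sound, so the words rhyme.

Yes


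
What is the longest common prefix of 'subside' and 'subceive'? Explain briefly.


Compare from the start: 3 characters match: 'sub'. Mismatch at position 4: 's' vs 'c'.

sub


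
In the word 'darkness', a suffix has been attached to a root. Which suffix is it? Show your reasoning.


The word 'darkness' = 'dark' (root) + '-ness' (suffix). The suffix is '-ness'.

ness


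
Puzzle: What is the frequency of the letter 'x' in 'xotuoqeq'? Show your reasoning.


Letter 'x' in 'xotuoqeq': found at position(s) 1 = 1 occurrence(s).

1


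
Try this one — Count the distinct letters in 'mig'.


Unique letters in 'mig': {g, i, m} = 3 distinct letters.

3


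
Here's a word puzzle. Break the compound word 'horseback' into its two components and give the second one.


Split 'horseback' into 'horse' + 'back'. The second part is 'back'.

back


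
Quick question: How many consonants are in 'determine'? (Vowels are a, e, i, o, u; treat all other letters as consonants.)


Consonants in 'determine': d, t, r, m, n = 5 consonants.

5


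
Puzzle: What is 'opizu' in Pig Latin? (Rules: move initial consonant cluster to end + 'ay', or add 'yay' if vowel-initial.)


'opizu' starts with a vowel, so add 'yay': 'opizuyay'.

opizuyay


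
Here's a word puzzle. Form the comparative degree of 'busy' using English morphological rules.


Apply comparative formation (consonant + y: change y to i, add -er): 'busy' -> 'busier'.

busier


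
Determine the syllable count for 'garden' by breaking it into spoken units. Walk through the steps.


Break 'garden' into syllables: gar-den -> gar | den = 2 syllables

2 syllables


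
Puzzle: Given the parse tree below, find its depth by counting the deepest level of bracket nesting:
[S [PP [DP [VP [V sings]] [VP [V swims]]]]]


Count bracket nesting levels:
'[' at pos 0: depth = 1
'[' at pos 3: depth = 2
'[' at pos 7: depth = 3
'[' at pos 11: depth = 4
'[' at pos 15: depth = 5
'[' at pos 26: depth = 4
'[' at pos 30: depth = 5
Maximum depth reached: 5

5


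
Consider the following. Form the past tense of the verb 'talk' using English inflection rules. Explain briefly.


Apply rule: Add -ed. 'talk' becomes 'talked'.

talked


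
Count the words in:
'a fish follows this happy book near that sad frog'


Split into words: a | fish | follows | this | happy | book | near | that | sad | frog = 10 words.

10


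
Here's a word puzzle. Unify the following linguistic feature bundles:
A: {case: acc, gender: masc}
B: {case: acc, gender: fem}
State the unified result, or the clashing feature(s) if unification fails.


Compare features:
case: A=acc vs B=acc -> unified: acc
gender: A=masc vs B=fem -> CLASH
Clash detected on feature 'gender' (masc vs fem); unification fails.

CLASH on 'gender' (masc vs fem)


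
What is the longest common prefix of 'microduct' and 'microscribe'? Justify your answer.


Compare from the start: 5 characters match: 'micro'. Mismatch at position 6: 'd' vs 's'.

micro


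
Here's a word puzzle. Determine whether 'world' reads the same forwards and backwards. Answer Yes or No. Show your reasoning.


Forward: 'world'
Reversed: 'dlrow'
They differ.

No


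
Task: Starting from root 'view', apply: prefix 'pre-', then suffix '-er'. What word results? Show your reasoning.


Step 1: Add prefix 'pre-' to 'view' = 'preview'
Step 2: Add suffix '-er' to 'preview' = 'previewer'

previewer


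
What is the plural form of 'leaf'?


Apply rule: Change -f to -ves. 'leaf' becomes 'leaves'.

leaves


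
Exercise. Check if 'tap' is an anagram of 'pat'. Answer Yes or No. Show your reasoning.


Sorted letters of 'tap': 'apt'
Sorted letters of 'pat': 'apt'
They match.

Yes


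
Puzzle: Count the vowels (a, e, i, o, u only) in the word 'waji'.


Vowels in 'waji': a, i = 2 vowels.

2


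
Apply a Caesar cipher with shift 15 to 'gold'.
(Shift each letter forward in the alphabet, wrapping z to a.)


Shift each letter by 15: g -> v, o -> d, l -> a, d -> s. Result: 'vdas'.

vdas


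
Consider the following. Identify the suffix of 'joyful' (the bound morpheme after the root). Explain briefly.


The word 'joyful' = 'joy' (root) + '-ful' (suffix). The suffix is '-ful'.

ful


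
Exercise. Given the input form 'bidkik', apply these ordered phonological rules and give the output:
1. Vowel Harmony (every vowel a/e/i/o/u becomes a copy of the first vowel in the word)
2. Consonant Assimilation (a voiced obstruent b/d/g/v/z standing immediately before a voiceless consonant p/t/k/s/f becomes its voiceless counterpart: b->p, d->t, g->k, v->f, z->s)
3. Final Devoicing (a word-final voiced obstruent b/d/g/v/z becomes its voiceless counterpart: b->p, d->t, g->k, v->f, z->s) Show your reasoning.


Starting form: 'bidkik'
Rule 1: Vowel Harmony: all vowels already match. No change.
Rule 2: Consonant Assimilation: voiced obstruent before voiceless consonant becomes voiceless ('dk' -> 'tk'). 'bidkik' -> 'bitkik'
Rule 3: Final Devoicing: final consonant 'k' is not one of the voiced obstruents b/d/g/v/z. No change.
Final form: 'bitkik'

bitkik


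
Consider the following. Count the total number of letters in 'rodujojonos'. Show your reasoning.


Spell out 'rodujojonos' and number each letter: r(1), o(2), d(3), u(4), j(5), o(6), j(7), o(8), n(9), o(10), s(11). Total: 11 letters.

11


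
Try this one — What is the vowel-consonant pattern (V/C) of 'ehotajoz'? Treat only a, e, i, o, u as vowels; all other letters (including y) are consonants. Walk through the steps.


Letter mapping: e = V, h = C, o = V, t = C, a = V, j = C, o = V, z = C.

VCVCVCVC


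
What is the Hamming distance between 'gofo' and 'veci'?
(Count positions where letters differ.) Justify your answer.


Alignment:
Position 1: 'g' vs 'v' = DIFFER
Position 2: 'o' vs 'e' = DIFFER
Position 3: 'f' vs 'c' = DIFFER
Position 4: 'o' vs 'i' = DIFFER
Total differences: 4

4


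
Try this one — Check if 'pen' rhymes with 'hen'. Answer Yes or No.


Rime (stressed vowel + following sounds) of 'pen': -en = /ɛn/
Rime of 'hen': -en = /ɛn/
/ɛn/ and /ɛn/ are the same ending sound, so the words rhyme.

Yes


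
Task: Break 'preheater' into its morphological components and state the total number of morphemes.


Step 1: Identify prefix: 'pre' (meaning: before)
Step 2: Identify root: 'heat'
Step 3: Identify suffix(es): 'er'
Decomposition: pre- (prefix: before) + heat (root) + -er (suffix: one who)
Total morphemes: 3

3 morphemes (pre- (prefix: before) + heat (root) + -er (suffix: one who))


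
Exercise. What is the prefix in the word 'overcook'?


The word 'overcook' = 'over' (prefix) + 'cook' (root). The prefix is 'over'.

over


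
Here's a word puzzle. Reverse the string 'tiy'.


Reverse 'tiy' character by character: 'yit'.

yit


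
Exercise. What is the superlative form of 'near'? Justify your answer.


Apply superlative formation (add -est): 'near' -> 'nearest'.

nearest


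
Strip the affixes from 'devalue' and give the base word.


Remove prefix 'de' from 'devalue' to get root 'value'.

value


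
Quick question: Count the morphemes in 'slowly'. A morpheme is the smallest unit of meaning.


Decomposition: slow (root) + -ly (suffix) = 2 morpheme(s)

2 morphemes


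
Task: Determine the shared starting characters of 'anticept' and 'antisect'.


Compare from the start: 4 characters match: 'anti'. Mismatch at position 5: 'c' vs 's'.

anti


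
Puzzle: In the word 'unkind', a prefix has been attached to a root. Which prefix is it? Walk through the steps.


The word 'unkind' = 'un' (prefix) + 'kind' (root). The prefix is 'un'.

un


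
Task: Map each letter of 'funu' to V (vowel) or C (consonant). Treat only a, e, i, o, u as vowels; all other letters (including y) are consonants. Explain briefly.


Letter mapping: f = C, u = V, n = C, u = V.

CVCV


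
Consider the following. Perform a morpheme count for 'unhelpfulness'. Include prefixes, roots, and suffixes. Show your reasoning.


Decomposition: un- (prefix) + help (root) + -ful (suffix) + -ness (suffix) = 4 morpheme(s)

4 morphemes


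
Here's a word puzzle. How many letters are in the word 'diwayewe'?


Spell out 'diwayewe' and number each letter: d(1), i(2), w(3), a(4), y(5), e(6), w(7), e(8). Total: 8 letters.

8


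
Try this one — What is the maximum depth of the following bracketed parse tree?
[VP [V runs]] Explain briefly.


Count bracket nesting levels:
'[' at pos 0: depth = 1
'[' at pos 4: depth = 2
Maximum depth reached: 2

2


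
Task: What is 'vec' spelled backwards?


Reverse 'vec' character by character: 'cev'.

cev


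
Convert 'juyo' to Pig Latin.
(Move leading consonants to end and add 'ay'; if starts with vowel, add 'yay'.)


'juyo': move consonant cluster 'j' to end and add 'ay': 'uyojay'.

uyojay


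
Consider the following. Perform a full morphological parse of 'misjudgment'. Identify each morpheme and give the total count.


Step 1: Identify prefix: 'mis' (meaning: wrongly)
Step 2: Identify root: 'judge'
Step 3: Identify suffix(es): 'ment'
Decomposition: mis- (prefix: wrongly) + judge (root) + -ment (suffix: action/result)
Total morphemes: 3

3 morphemes (mis- (prefix: wrongly) + judge (root) + -ment (suffix: action/result))


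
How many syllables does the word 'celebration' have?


Break 'celebration' into syllables: cel-e-bra-tion -> cel | e | bra | tion = 4 syllables

4 syllables


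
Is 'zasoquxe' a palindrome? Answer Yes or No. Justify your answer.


Forward: 'zasoquxe'
Reversed: 'exuqosaz'
They differ.

No


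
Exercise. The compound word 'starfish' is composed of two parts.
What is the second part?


Split 'starfish' into 'star' + 'fish'. The second part is 'fish'.

fish


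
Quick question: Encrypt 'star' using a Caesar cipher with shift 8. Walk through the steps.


Shift each letter by 8: s -> a, t -> b, a -> i, r -> z. Result: 'abiz'.

abiz


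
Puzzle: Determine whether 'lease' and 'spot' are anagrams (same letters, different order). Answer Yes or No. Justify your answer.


Sorted letters of 'lease': 'aeels'
Sorted letters of 'spot': 'opst'
They do not match.

No


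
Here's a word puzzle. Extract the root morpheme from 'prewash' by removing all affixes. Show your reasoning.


Remove prefix 'pre' from 'prewash' to get root 'wash'.

wash


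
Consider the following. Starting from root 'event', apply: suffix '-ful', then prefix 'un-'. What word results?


Step 1: Add suffix '-ful' to 'event' = 'eventful'
Step 2: Add prefix 'un-' to 'eventful' = 'uneventful'

uneventful


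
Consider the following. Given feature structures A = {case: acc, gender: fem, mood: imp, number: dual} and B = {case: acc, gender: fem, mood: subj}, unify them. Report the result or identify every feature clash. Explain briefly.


Compare features:
case: A=acc vs B=acc -> unified: acc
gender: A=fem vs B=fem -> unified: fem
mood: A=imp vs B=subj -> CLASH
number: A=dual vs B=_ -> unified: dual
Clash detected on feature 'mood' (imp vs subj); unification fails.

CLASH on 'mood' (imp vs subj)


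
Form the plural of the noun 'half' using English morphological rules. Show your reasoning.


Apply rule: Change -f to -ves. 'half' becomes 'halves'.

halves


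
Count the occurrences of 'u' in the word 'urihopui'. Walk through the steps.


Letter 'u' in 'urihopui': found at position(s) 1, 7 = 2 occurrence(s).

2


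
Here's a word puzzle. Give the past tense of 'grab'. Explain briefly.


Apply rule: Double final consonant and add -ed. 'grab' becomes 'grabbed'.

grabbed


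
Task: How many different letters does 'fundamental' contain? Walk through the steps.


Unique letters in 'fundamental': {a, d, e, f, l, m, n, t, u} = 9 distinct letters.

9


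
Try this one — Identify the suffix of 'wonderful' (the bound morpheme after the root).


The word 'wonderful' = 'wonder' (root) + '-ful' (suffix). The suffix is '-ful'.

ful


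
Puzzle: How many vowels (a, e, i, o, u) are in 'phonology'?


Vowels in 'phonology': o, o, o = 3 vowels.

3


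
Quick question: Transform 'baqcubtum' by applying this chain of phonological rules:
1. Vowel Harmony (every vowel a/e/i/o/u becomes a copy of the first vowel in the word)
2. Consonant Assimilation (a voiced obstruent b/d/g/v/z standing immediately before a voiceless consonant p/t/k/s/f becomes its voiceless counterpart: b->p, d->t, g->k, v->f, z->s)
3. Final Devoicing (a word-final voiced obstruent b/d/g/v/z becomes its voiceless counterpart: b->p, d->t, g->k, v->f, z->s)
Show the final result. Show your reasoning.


Starting form: 'baqcubtum'
Rule 1: Vowel Harmony: all vowels become 'a' (matching first vowel). 'baqcubtum' -> 'baqcabtam'
Rule 2: Consonant Assimilation: voiced obstruent before voiceless consonant becomes voiceless ('bt' -> 'pt'). 'baqcabtam' -> 'baqcaptam'
Rule 3: Final Devoicing: final consonant 'm' is not one of the voiced obstruents b/d/g/v/z. No change.
Final form: 'baqcaptam'

baqcaptam


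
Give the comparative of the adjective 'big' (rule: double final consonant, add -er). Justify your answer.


Apply comparative formation (double final consonant, add -er): 'big' -> 'bigger'.

bigger


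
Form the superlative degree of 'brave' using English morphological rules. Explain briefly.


Apply superlative formation (ends in e: add -st): 'brave' -> 'bravest'.

bravest


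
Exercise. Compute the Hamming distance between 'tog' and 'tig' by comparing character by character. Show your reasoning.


Alignment:
Position 1: 't' vs 't' = match
Position 2: 'o' vs 'i' = DIFFER
Position 3: 'g' vs 'g' = match
Total differences: 1

1


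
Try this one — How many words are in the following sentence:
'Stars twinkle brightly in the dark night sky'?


Split into words: Stars | twinkle | brightly | in | the | dark | night | sky = 8 words.

8


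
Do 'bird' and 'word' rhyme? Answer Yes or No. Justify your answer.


Rime (stressed vowel + following sounds) of 'bird': -ird = /ɜːrd/
Rime of 'word': -ord = /ɜːrd/
/ɜːrd/ and /ɜːrd/ are the same ending sound, so the words rhyme.

Yes


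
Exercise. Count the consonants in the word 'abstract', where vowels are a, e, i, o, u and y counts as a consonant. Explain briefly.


Consonants in 'abstract': b, s, t, r, c, t = 6 consonants.

6


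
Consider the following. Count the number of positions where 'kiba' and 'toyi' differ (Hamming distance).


Alignment:
Position 1: 'k' vs 't' = DIFFER
Position 2: 'i' vs 'o' = DIFFER
Position 3: 'b' vs 'y' = DIFFER
Position 4: 'a' vs 'i' = DIFFER
Total differences: 4

4


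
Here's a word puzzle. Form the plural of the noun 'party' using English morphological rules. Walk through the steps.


Apply rule: Change -y to -ies (consonant + y). 'party' becomes 'parties'.

parties


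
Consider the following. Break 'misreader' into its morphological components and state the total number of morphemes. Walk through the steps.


Step 1: Identify prefix: 'mis' (meaning: wrongly)
Step 2: Identify root: 'read'
Step 3: Identify suffix(es): 'er'
Decomposition: mis- (prefix: wrongly) + read (root) + -er (suffix: one who)
Total morphemes: 3

3 morphemes (mis- (prefix: wrongly) + read (root) + -er (suffix: one who))


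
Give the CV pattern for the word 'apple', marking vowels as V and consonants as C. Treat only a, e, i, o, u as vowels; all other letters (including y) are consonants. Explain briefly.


Letter mapping: a = V, p = C, p = C, l = C, e = V.

VCCCV


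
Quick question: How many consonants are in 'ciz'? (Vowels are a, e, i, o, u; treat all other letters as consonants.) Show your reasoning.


Consonants in 'ciz': c, z = 2 consonants.

2


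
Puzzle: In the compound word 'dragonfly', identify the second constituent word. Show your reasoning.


Split 'dragonfly' into 'dragon' + 'fly'. The second part is 'fly'.

fly


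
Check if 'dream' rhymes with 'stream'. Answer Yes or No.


Rime (stressed vowel + following sounds) of 'dream': -eam = /iːm/
Rime of 'stream': -eam = /iːm/
/iːm/ and /iːm/ are the same ending sound, so the words rhyme.

Yes


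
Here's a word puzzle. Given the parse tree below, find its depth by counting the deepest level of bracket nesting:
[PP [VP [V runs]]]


Count bracket nesting levels:
'[' at pos 0: depth = 1
'[' at pos 4: depth = 2
'[' at pos 8: depth = 3
Maximum depth reached: 3

3


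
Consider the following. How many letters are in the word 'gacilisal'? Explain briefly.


Spell out 'gacilisal' and number each letter: g(1), a(2), c(3), i(4), l(5), i(6), s(7), a(8), l(9). Total: 9 letters.

9


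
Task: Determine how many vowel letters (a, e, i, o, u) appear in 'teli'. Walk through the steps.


Vowels in 'teli': e, i = 2 vowels.

2


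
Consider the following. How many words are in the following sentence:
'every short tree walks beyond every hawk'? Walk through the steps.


Split into words: every | short | tree | walks | beyond | every | hawk = 7 words.

7


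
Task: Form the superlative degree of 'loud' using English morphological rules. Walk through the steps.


Apply superlative formation (add -est): 'loud' -> 'loudest'.

loudest


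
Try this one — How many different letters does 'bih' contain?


Unique letters in 'bih': {b, h, i} = 3 distinct letters.

3
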